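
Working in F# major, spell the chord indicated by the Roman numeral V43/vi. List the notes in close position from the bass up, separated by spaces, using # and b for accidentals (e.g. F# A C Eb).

V43/vi is a secondary dominant — the dominant seventh of vi. vi in F# major is D#, so the applied chord's root is A#, a perfect fifth above.
Building a dominant seventh chord on A# gives A#-C##-E#-G#.
The figured bass 43 indicates second inversion, placing the fifth (E#) in the bass: E#-G#-A#-C##.

E# G# A# C##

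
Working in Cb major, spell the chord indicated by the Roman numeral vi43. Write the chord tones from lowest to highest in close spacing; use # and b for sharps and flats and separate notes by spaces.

Eb Gb Ab Cb

In Cb major, the sixth degree is Ab, and the diatonic chord built there is a minor seventh chord.
Stacking thirds from Ab gives Ab-Cb-Eb-Gb.
The figured bass 43 indicates second inversion, placing the fifth (Eb) in the bass: Eb-Gb-Ab-Cb.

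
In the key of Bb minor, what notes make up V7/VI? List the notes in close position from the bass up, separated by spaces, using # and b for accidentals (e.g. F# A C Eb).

Db F Ab Cb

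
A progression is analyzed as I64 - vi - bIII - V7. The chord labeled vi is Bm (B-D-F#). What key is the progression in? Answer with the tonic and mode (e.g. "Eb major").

D major

The chord Bm is a minor triad rooted on B; its label is vi.
Counting down 5 scale steps from B places the tonic on D; a minor triad on degree 6 is diatonic only in major.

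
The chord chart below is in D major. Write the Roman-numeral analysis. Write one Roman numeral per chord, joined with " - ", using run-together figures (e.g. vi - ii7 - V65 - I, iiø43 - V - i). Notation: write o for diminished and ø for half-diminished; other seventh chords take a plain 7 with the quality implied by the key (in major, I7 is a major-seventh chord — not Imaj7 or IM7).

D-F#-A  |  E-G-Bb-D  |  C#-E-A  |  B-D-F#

I - iiø7 - V6 - vi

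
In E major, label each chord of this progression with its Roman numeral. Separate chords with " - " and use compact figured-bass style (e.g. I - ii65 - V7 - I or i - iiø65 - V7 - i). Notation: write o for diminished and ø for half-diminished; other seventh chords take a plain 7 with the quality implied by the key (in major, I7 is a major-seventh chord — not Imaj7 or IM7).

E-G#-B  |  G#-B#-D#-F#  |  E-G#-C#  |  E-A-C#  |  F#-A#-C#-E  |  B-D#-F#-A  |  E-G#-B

E-G#-B has root E, degree 1 in E major, so I.
G#-B#-D#-F#: chromatic; G# is V of vi, so V7/vi.
E-G#-C#: root C# is the submediant; minor triad there is vi6.
E-A-C# has root A, degree 4 in E major, so IV64.
F#-A#-C#-E: a dominant seventh chord on F#, the applied dominant of V → V7/V.
B-D#-F#-A: dominant seventh chord on B = scale degree 5 → V7.
E-G#-B has root E, degree 1 in E major, so I.

I - V7/vi - vi6 - IV64 - V7/V - V7 - I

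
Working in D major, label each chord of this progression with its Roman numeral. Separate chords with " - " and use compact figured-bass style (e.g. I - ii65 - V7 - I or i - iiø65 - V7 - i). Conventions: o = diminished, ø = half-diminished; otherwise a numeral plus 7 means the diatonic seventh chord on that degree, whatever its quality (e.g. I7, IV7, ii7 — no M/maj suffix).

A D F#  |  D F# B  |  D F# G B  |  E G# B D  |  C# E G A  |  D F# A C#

A-D-F# has root D, degree 1 in D major, so I64.
D-F#-B: minor triad on B = scale degree 6 → vi6.
D-F#-G-B: major seventh chord on G = scale degree 4 → IV43.
E-G#-B-D is the secondary dominant of V (dominant seventh chord on E): V7/V.
C#-E-G-A: dominant seventh chord on A = scale degree 5 → V65.
D-F#-A-C#: major seventh chord on D = scale degree 1 → I7.

I64 - vi6 - IV43 - V7/V - V65 - I7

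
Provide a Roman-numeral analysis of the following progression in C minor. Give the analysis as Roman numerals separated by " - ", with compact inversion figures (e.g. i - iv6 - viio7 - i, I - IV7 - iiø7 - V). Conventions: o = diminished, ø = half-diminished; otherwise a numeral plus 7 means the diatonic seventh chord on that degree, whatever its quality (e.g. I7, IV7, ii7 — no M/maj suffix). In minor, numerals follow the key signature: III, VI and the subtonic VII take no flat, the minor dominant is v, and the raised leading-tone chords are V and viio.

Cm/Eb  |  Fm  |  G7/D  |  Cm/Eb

Cm/Eb has root C, degree 1 in C minor, so i6.
Fm: minor triad on F = scale degree 4 → iv.
G7/D: dominant seventh chord on G = scale degree 5 → V43.
Cm/Eb: minor triad on C = scale degree 1 → i6.

i6 - iv - V43 - i6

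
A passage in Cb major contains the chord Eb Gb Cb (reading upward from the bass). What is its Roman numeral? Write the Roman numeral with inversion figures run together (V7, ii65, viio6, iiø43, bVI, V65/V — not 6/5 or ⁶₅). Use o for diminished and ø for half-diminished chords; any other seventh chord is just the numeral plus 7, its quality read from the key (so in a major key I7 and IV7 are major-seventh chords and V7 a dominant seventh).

The pitches Cb-Eb-Gb form a major triad rooted on Cb.
In Cb major, Cb is the tonic; the diatonic major triad there is I.
With Eb in the bass the chord is in first inversion, so the figured bass is 6.

I6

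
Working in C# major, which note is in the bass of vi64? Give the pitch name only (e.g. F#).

E#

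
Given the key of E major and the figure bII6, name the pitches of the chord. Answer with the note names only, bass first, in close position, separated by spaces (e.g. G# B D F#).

Scale degree 2 in E major is F#; lowering it a half step gives F. bII6 is the Neapolitan sixth — a major triad on the lowered second degree, here in its customary first inversion.
So the chord is F-A-C.
The figured bass 6 indicates first inversion, placing the third (A) in the bass: A-C-F.

A C F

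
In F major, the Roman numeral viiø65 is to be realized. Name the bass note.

viiø in F major has root E; the chord is E-G-Bb-D.
The figure 65 means first inversion — the third is in the bass.

G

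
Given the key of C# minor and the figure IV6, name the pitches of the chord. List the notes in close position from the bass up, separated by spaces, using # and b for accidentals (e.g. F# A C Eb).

Scale degree 4 in C# minor is F#; here the chord built on it is altered to a major triad. IV6 is the major subdominant, borrowed from the parallel major.
So the chord is F#-A#-C#.
With the 6 figure the chord is in first inversion; from the bass A# upward in close position it reads A#-C#-F#.

A# C# F#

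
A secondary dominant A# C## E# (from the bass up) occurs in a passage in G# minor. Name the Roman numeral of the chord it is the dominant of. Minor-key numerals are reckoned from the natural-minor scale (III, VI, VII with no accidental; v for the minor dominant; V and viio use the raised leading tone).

The chord is a major triad on A#.
A dominant resolves down a perfect fifth: A# → D#. In G# minor, D# is scale degree 5, i.e. V.

V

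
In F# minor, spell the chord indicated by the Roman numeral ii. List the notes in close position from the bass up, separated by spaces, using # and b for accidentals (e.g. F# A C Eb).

G# B D#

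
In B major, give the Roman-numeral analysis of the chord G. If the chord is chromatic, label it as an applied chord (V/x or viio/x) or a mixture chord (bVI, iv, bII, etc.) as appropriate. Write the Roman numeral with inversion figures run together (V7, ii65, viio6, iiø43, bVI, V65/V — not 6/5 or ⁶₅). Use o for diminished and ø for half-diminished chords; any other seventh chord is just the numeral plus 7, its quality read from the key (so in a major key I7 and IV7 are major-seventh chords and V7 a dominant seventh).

The pitches G-B-D form a major triad rooted on G.
G is the lowered sixth degree of B major (diatonic 6 would be G#). This is a major triad on the lowered sixth degree, borrowed from the parallel minor.

bVI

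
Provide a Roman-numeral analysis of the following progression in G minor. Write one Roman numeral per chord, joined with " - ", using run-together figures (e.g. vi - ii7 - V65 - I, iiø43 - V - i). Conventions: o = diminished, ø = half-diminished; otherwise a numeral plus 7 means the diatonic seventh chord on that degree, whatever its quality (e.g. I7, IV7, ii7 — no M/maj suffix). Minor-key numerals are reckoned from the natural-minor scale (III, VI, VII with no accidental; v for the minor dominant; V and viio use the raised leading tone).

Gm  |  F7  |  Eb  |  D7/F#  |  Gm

i - VII7 - VI - V65 - i

Gm has root G, degree 1 in G minor, so i.
F7: dominant seventh chord on F = scale degree 7 → VII7.
Eb has root Eb, degree 6 in G minor, so VI.
D7/F#: root D is the dominant; dominant seventh chord there is V65.
Gm: root G is the tonic; minor triad there is i.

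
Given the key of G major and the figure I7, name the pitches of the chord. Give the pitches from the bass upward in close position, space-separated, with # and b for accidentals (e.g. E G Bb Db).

The numeral's case and figure indicate a major seventh chord. In G major its root, the first degree, is G.
That chord is spelled G-B-D-F#.

G B D F#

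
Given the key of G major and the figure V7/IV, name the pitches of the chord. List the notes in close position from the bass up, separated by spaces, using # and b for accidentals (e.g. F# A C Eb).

G B D F

The slash means an applied dominant: we want the dominant of IV. In G major, IV is C major, and its dominant is built on G.
Building a dominant seventh chord on G gives G-B-D-F.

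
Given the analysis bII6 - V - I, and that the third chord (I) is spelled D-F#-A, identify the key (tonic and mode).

The chord D is a major triad rooted on D; its label is I.
If D is scale degree 1 and the mode makes that degree carry a major triad, the tonic is D and the mode is major.

D major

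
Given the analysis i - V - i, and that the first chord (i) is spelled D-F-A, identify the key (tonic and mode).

The anchor chord is a minor triad on D, labeled i.
If D is scale degree 1 and the mode makes that degree carry a minor triad, the tonic is D and the mode is minor.

D minor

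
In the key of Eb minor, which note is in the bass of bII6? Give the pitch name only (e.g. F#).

Ab

bII in Eb minor has root Fb; the chord is Fb-Ab-Cb.
The figure 6 means first inversion — the third is in the bass.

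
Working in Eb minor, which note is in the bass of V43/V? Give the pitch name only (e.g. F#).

The applied chord V43/V is rooted on F: F-A-C-Eb.
The figure 43 means second inversion — the fifth is in the bass.

C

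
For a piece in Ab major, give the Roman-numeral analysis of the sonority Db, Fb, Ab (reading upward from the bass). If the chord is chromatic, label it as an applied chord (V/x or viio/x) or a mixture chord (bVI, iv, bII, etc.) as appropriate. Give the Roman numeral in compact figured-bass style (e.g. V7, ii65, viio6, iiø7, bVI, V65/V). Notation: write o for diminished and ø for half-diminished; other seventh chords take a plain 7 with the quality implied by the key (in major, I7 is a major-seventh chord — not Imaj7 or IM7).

iv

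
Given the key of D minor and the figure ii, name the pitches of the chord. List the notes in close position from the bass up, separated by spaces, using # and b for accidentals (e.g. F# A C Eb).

E G B

Scale degree 2 in D minor is E; here the chord built on it is altered to a minor triad. ii is the minor supertonic, borrowed from the parallel major (the Dorian ii).
So the chord is E-G-B, a minor triad.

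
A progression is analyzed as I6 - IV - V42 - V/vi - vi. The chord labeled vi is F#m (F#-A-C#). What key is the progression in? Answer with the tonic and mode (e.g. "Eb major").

A major

The chord F#m is a minor triad rooted on F#; its label is vi.
Counting down 5 scale steps from F# places the tonic on A; a minor triad on degree 6 is diatonic only in major.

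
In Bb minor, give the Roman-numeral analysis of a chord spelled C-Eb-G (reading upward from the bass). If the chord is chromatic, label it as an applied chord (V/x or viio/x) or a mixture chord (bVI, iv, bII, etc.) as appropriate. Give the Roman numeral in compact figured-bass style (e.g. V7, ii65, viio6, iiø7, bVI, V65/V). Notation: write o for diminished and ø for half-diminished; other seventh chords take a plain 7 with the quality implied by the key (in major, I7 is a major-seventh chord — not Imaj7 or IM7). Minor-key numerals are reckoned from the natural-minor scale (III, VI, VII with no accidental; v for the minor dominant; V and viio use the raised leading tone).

ii

Stacked in thirds the chord is C-Eb-G: a minor triad on C.
C is the second degree of Bb minor. This is the minor supertonic, borrowed from the parallel major (the Dorian ii).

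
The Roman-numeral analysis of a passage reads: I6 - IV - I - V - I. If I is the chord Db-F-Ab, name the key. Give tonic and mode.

Db major

The anchor chord is a major triad on Db, labeled I.
If Db is scale degree 1 and the mode makes that degree carry a major triad, the tonic is Db and the mode is major.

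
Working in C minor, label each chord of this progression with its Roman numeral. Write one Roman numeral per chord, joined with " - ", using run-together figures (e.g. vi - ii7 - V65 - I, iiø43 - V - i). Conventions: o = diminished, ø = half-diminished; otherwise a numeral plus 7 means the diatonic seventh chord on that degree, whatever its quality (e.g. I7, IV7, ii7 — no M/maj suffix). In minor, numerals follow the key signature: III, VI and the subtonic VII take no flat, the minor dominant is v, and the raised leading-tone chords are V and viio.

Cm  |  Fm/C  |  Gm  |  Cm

i - iv64 - v - i

Cm: root C is the tonic; minor triad there is i.
Fm/C: root F is the subdominant; minor triad there is iv64.
Gm has root G, degree 5 in C minor, so v.
Cm: root C is the tonic; minor triad there is i.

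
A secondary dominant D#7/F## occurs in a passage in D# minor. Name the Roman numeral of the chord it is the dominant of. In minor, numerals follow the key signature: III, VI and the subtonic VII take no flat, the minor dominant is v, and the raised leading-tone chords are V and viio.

The chord is a dominant seventh chord on D#.
A dominant resolves down a perfect fifth: D# → G#. In D# minor, G# is scale degree 4, i.e. iv.

iv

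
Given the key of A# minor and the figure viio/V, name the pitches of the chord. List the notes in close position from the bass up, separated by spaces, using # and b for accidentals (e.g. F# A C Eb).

D## F## A#

The slash marks an applied leading-tone chord: viio of V. In A# minor, V is E#, so the leading tone to it is D##, a half step below.
Building a diminished triad on D## gives D##-F##-A#.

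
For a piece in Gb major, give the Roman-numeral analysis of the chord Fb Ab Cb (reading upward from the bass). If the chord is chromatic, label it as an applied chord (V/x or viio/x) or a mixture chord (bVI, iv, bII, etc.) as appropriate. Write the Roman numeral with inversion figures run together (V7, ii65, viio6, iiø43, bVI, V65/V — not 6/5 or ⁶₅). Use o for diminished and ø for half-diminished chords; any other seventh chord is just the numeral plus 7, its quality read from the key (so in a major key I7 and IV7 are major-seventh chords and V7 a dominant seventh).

bVII

The pitches Fb-Ab-Cb form a major triad rooted on Fb.
Fb is the lowered seventh degree of Gb major (diatonic 7 would be F). This is a major triad on the lowered seventh degree (the subtonic), borrowed from the parallel minor.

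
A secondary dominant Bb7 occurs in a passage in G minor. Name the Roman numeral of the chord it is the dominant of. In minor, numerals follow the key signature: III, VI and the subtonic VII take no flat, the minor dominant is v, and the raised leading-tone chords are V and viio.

The chord is a dominant seventh chord on Bb.
A dominant resolves down a perfect fifth: Bb → Eb. In G minor, Eb is scale degree 6, i.e. VI.

VI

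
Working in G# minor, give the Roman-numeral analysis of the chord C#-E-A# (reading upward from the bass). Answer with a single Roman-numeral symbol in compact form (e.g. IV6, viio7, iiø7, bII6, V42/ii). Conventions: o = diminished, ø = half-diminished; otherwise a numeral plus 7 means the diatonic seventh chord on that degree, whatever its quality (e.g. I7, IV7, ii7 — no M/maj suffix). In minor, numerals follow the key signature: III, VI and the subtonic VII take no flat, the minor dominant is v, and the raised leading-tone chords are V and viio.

Stacked in thirds the chord is A#-C#-E: a diminished triad on A#.
A# is scale degree 2 in G# minor, and a diminished triad on that degree is written iio.
With C# in the bass the chord is in first inversion, so the figured bass is 6.

iio6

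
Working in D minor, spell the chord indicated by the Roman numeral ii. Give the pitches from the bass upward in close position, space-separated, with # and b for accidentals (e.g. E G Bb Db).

ii is the minor supertonic, borrowed from the parallel major (the Dorian ii). In D minor that root is E.
So the chord is E-G-B, a minor triad.

E G B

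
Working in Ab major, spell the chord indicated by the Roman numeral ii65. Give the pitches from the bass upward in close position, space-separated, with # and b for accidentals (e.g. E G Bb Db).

Db F Ab Bb

The numeral's case and figure indicate a minor seventh chord. In Ab major its root, scale degree 2, is Bb.
That chord is spelled Bb-Db-F-Ab.
With the 65 figure the chord is in first inversion; from the bass Db upward in close position it reads Db-F-Ab-Bb.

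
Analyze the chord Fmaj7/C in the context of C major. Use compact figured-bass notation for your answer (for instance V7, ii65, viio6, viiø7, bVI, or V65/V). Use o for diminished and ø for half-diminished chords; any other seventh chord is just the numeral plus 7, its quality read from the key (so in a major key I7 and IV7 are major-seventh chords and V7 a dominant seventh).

IV43

The pitches F-A-C-E form a major seventh chord rooted on F.
F is scale degree 4 in C major, and a major seventh chord on that degree is written IV7.
With C in the bass the chord is in second inversion, so the figured bass is 43.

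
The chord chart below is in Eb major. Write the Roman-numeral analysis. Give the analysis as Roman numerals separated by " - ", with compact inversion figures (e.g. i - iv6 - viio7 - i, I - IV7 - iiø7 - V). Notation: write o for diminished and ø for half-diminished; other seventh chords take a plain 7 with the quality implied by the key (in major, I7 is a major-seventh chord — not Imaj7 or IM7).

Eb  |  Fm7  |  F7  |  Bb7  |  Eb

I - ii7 - V7/V - V7 - I

Eb: major triad on Eb = scale degree 1 → I.
Fm7 has root F, degree 2 in Eb major, so ii7.
F7: chromatic; F is V of V, so V7/V.
Bb7 has root Bb, degree 5 in Eb major, so V7.
Eb: major triad on Eb = scale degree 1 → I.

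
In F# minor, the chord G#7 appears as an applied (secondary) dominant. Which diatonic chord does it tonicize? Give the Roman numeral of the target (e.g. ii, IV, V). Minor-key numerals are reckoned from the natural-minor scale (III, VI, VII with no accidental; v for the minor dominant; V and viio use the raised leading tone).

V

The chord is a dominant seventh chord on G#.
A dominant resolves down a perfect fifth: G# → C#. In F# minor, C# is scale degree 5, i.e. V.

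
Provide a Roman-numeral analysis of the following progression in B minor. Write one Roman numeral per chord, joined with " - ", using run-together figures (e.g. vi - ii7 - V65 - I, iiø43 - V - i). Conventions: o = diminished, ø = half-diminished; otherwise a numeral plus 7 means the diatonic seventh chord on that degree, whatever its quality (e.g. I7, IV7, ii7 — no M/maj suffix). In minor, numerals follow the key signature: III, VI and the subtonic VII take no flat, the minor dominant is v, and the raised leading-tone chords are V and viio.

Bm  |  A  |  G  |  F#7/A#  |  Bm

i - VII - VI - V65 - i

Bm: minor triad on B = scale degree 1 → i.
A: root A is the subtonic; major triad there is VII.
G: major triad on G = scale degree 6 → VI.
F#7/A#: root F# is the dominant; dominant seventh chord there is V65.
Bm: minor triad on B = scale degree 1 → i.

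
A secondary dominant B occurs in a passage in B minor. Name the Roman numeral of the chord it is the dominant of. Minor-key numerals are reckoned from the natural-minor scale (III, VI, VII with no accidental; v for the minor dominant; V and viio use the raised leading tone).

The chord is a major triad on B.
A dominant resolves down a perfect fifth: B → E. In B minor, E is scale degree 4, i.e. iv.

iv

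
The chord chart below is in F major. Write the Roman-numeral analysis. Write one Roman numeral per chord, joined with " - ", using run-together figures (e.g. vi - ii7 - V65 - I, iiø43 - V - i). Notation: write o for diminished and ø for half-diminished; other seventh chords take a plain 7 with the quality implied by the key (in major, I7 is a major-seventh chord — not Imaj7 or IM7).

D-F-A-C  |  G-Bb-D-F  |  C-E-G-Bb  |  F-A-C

D-F-A-C: root D is the submediant; minor seventh chord there is vi7.
G-Bb-D-F: minor seventh chord on G = scale degree 2 → ii7.
C-E-G-Bb: dominant seventh chord on C = scale degree 5 → V7.
F-A-C: major triad on F = scale degree 1 → I.

vi7 - ii7 - V7 - I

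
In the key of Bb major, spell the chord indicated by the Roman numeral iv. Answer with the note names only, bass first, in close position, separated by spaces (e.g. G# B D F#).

Eb Gb Bb

iv is the minor subdominant, borrowed from the parallel minor. In Bb major that root is Eb.
So the chord is Eb-Gb-Bb, a minor triad.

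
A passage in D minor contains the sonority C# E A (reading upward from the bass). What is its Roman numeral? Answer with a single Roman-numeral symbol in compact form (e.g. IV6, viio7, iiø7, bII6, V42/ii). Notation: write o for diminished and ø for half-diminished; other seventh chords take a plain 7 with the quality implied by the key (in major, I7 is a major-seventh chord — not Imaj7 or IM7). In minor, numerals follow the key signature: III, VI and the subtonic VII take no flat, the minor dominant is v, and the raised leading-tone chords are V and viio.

Stacked in thirds the chord is A-C#-E: a major triad on A.
In D minor, A is the dominant; the diatonic major triad there is V.
With C# in the bass the chord is in first inversion, so the figured bass is 6.

V6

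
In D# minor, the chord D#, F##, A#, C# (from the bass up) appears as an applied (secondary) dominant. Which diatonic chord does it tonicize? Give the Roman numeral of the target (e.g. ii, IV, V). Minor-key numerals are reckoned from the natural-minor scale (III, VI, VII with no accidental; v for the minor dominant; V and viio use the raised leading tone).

The chord is a dominant seventh chord on D#.
A dominant resolves down a perfect fifth: D# → G#. In D# minor, G# is scale degree 4, i.e. iv.

iv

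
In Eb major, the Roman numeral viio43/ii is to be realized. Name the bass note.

Bb

The applied chord viio43/ii is rooted on E: E-G-Bb-Db.
The figure 43 means second inversion — the fifth is in the bass.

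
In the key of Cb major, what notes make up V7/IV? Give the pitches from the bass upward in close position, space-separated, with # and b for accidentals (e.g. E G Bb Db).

Cb Eb Gb Bbb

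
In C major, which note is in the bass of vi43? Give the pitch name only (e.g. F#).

vi in C major has root A; the chord is A-C-E-G.
The figure 43 means second inversion — the fifth is in the bass.

E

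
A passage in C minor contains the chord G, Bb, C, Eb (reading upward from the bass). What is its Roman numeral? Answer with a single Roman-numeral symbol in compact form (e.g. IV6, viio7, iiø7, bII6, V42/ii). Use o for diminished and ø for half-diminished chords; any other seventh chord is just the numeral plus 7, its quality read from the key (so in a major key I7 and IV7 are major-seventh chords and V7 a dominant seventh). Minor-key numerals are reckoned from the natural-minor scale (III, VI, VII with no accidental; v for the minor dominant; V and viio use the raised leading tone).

i43

The pitches C-Eb-G-Bb form a minor seventh chord rooted on C.
In C minor, C is the tonic; the diatonic minor seventh chord there is i7.
With G in the bass the chord is in second inversion, so the figured bass is 43.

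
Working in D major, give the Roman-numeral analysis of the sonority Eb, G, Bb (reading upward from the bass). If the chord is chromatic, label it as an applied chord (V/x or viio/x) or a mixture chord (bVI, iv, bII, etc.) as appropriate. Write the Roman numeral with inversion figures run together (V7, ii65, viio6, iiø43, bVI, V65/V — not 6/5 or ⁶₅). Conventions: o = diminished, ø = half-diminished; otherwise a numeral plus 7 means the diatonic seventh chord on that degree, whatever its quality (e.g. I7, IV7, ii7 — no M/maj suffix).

bII

Stacked in thirds the chord is Eb-G-Bb: a major triad on Eb.
Eb is the lowered second degree of D major (diatonic 2 would be E). This is the Neapolitan chord — a major triad on the lowered second degree.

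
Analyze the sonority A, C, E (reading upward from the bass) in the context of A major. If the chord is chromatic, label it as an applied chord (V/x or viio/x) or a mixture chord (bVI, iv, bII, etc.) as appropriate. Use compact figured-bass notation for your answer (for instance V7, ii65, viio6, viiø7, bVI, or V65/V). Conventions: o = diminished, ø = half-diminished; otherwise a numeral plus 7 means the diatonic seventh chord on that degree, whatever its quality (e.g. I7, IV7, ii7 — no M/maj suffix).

i

The pitches A-C-E form a minor triad rooted on A.
A is the first degree of A major. This is the minor tonic, borrowed from the parallel minor.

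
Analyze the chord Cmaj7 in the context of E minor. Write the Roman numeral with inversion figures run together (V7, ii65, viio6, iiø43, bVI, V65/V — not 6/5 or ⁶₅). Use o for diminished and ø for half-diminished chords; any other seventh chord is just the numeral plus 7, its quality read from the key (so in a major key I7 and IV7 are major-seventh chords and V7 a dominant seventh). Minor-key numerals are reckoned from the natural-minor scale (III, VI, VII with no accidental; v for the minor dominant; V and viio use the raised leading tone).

The pitches C-E-G-B form a major seventh chord rooted on C.
C is scale degree 6 in E minor, and a major seventh chord on that degree is written VI7.

VI7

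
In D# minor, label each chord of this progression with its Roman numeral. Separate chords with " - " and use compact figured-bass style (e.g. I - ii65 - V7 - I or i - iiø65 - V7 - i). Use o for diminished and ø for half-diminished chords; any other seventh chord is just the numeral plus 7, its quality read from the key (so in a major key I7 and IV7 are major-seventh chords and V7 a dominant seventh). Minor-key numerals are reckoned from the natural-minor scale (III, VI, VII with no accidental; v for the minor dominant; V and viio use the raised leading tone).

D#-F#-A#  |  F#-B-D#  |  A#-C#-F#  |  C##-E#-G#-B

i - VI64 - III6 - viio7

D#-F#-A# has root D#, degree 1 in D# minor, so i.
F#-B-D#: major triad on B = scale degree 6 → VI64.
A#-C#-F# has root F#, degree 3 in D# minor, so III6.
C##-E#-G#-B: root C## is the leading tone; fully diminished seventh chord there is viio7.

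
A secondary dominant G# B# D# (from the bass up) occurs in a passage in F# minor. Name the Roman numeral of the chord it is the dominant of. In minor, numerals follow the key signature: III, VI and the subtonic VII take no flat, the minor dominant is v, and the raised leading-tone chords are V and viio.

The chord is a major triad on G#.
A dominant resolves down a perfect fifth: G# → C#. In F# minor, C# is scale degree 5, i.e. V.

V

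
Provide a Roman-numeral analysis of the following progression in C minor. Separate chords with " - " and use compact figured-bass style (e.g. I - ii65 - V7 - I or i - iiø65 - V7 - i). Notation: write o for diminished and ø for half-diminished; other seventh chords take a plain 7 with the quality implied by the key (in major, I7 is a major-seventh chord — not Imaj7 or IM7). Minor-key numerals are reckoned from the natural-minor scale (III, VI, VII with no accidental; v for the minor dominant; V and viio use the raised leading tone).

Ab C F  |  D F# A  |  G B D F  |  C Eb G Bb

Ab-C-F: minor triad on F = scale degree 4 → iv6.
D-F#-A is the secondary dominant of V (major triad on D): V/V.
G-B-D-F has root G, degree 5 in C minor, so V7.
C-Eb-G-Bb: root C is the tonic; minor seventh chord there is i7.

iv6 - V/V - V7 - i7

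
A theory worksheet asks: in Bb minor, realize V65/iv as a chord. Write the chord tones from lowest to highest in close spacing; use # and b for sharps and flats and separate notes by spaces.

D F Ab Bb

V65/iv is a secondary dominant — the dominant seventh of iv. iv in Bb minor is Eb, so the applied chord's root is Bb, a perfect fifth above.
Building a dominant seventh chord on Bb gives Bb-D-F-Ab.
With the 65 figure the chord is in first inversion; from the bass D upward in close position it reads D-F-Ab-Bb.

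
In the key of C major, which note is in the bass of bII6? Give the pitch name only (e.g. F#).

F

bII in C major has root Db; the chord is Db-F-Ab.
The figure 6 means first inversion — the third is in the bass.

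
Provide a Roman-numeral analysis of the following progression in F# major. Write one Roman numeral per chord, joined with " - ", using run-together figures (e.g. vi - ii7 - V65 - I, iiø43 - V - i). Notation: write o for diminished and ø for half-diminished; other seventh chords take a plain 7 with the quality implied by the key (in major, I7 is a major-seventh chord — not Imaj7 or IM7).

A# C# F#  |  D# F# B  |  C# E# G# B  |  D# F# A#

I6 - IV6 - V7 - vi

A#-C#-F# has root F#, degree 1 in F# major, so I6.
D#-F#-B: major triad on B = scale degree 4 → IV6.
C#-E#-G#-B: root C# is the dominant; dominant seventh chord there is V7.
D#-F#-A#: minor triad on D# = scale degree 6 → vi.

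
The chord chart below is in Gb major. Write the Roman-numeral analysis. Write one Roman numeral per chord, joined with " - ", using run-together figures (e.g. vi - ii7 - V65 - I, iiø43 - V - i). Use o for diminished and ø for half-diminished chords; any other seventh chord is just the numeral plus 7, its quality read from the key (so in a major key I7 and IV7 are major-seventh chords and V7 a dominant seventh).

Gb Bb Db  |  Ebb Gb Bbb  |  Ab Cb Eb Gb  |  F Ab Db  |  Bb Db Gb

Gb-Bb-Db: root Gb is the tonic; major triad there is I.
Ebb-Gb-Bbb: major triad on Ebb — chromatic; bVI (borrowed from the parallel minor).
Ab-Cb-Eb-Gb: minor seventh chord on Ab = scale degree 2 → ii7.
F-Ab-Db: major triad on Db = scale degree 5 → V6.
Bb-Db-Gb: major triad on Gb = scale degree 1 → I6.

I - bVI - ii7 - V6 - I6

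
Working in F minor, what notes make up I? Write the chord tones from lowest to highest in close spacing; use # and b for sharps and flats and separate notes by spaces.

I is the major tonic (Picardy third), borrowed from the parallel major. In F minor that root is F.
So the chord is F-A-C.

F A C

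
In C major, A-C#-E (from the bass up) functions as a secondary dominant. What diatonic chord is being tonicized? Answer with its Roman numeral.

ii

The chord is a major triad on A.
A dominant resolves down a perfect fifth: A → D. In C major, D is scale degree 2, i.e. ii.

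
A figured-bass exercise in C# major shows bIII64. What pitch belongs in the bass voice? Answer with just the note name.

bIII in C# major has root E; the chord is E-G#-B.
The figure 64 means second inversion — the fifth is in the bass.

B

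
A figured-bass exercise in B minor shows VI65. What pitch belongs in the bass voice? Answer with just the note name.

VI in B minor has root G; the chord is G-B-D-F#.
The figure 65 means first inversion — the third is in the bass.

B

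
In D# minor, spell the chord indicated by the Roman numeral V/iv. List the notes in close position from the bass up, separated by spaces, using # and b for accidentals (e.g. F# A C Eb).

D# F## A#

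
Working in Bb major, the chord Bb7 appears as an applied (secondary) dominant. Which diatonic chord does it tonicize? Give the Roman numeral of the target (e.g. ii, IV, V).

The chord is a dominant seventh chord on Bb.
A dominant resolves down a perfect fifth: Bb → Eb. In Bb major, Eb is scale degree 4, i.e. IV.

IV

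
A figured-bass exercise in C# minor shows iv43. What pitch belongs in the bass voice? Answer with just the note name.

iv in C# minor has root F#; the chord is F#-A-C#-E.
The figure 43 means second inversion — the fifth is in the bass.

C#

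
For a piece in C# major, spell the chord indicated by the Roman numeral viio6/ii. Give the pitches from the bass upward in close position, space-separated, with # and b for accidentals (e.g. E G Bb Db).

viio6/ii is a secondary leading-tone chord. The target ii is D# in C# major; the applied chord is rooted a semitone below, on C##.
Building a diminished triad on C## gives C##-E#-G#.
With the 6 figure the chord is in first inversion; from the bass E# upward in close position it reads E#-G#-C##.

E# G# C##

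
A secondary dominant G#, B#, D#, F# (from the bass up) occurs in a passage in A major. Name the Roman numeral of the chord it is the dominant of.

iii

The chord is a dominant seventh chord on G#.
A dominant resolves down a perfect fifth: G# → C#. In A major, C# is scale degree 3, i.e. iii.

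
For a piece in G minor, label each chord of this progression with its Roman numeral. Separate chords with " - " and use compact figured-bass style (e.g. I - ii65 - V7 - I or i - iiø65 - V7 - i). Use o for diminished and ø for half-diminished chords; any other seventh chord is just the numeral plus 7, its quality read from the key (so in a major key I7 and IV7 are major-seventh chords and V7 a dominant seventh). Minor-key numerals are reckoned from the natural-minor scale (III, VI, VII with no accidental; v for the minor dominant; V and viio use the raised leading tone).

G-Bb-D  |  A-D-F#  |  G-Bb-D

i - V64 - i

G-Bb-D has root G, degree 1 in G minor, so i.
A-D-F#: root D is the dominant; major triad there is V64.
G-Bb-D: minor triad on G = scale degree 1 → i.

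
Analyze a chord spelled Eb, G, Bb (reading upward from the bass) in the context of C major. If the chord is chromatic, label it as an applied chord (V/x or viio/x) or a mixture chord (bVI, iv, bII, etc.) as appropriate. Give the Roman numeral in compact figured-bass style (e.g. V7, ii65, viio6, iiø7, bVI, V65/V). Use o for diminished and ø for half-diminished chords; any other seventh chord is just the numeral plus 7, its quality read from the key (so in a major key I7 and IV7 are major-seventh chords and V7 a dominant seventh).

bIII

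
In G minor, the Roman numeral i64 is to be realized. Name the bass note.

D

i in G minor has root G; the chord is G-Bb-D.
The figure 64 means second inversion — the fifth is in the bass.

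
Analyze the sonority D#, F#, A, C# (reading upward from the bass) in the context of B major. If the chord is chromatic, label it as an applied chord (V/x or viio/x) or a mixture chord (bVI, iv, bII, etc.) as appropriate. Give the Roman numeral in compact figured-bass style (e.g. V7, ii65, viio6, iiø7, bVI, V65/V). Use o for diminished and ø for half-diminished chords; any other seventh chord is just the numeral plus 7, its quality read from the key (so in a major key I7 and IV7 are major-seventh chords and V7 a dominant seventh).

Stacked in thirds the chord is D#-F#-A-C#: a half-diminished seventh chord on D#.
D# sits a half step below E (IV in B major); a diminished chord there is the applied leading-tone chord of IV.

viiø7/IV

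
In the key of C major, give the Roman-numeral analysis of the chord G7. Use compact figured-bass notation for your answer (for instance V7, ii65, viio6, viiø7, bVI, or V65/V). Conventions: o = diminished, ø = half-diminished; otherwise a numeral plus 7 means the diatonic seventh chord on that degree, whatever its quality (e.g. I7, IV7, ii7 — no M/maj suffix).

V7

Stacked in thirds the chord is G-B-D-F: a dominant seventh chord on G.
G is scale degree 5 in C major, and a dominant seventh chord on that degree is written V7.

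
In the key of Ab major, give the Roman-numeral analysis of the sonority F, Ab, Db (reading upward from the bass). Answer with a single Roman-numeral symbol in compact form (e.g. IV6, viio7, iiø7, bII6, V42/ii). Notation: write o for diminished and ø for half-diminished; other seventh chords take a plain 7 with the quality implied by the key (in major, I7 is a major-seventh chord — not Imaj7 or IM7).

IV6

The pitches Db-F-Ab form a major triad rooted on Db.
Db is scale degree 4 in Ab major, and a major triad on that degree is written IV.
With F in the bass the chord is in first inversion, so the figured bass is 6.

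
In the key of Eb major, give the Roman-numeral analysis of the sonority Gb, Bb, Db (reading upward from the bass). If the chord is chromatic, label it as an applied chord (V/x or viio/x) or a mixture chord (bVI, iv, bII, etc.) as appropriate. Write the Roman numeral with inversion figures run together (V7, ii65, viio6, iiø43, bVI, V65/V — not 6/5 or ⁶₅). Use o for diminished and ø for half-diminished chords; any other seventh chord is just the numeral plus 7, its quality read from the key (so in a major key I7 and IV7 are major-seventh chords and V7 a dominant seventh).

bIII

The pitches Gb-Bb-Db form a major triad rooted on Gb.
Gb is the lowered third degree of Eb major (diatonic 3 would be G). This is a major triad on the lowered third degree, borrowed from the parallel minor.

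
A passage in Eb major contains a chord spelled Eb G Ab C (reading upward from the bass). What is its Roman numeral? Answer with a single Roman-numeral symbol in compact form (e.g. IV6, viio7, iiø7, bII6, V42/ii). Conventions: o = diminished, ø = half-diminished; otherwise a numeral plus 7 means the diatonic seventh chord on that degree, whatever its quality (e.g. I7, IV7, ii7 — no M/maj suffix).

IV43

Stacked in thirds the chord is Ab-C-Eb-G: a major seventh chord on Ab.
Ab is scale degree 4 in Eb major, and a major seventh chord on that degree is written IV7.
With Eb in the bass the chord is in second inversion, so the figured bass is 43.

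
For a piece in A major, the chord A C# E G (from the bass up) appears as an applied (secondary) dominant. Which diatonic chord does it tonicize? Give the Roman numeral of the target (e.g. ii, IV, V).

IV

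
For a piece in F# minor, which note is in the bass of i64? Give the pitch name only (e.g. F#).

i in F# minor has root F#; the chord is F#-A-C#.
The figure 64 means second inversion — the fifth is in the bass.

C#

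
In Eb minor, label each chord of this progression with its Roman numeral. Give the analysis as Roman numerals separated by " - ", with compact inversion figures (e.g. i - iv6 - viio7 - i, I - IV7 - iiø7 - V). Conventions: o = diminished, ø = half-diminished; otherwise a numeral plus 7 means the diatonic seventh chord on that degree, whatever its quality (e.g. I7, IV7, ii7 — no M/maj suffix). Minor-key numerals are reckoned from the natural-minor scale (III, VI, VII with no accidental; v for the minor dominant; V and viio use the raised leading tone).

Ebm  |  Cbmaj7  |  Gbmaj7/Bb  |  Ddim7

i - VI7 - III65 - viio7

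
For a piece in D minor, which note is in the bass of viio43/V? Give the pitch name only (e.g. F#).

D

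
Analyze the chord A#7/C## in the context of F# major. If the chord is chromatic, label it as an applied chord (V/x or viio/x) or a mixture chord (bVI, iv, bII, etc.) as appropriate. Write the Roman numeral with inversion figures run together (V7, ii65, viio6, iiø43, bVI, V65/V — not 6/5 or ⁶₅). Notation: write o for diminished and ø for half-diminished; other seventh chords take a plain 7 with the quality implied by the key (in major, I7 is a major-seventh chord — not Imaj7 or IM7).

V65/vi

The pitches A#-C##-E#-G# form a dominant seventh chord rooted on A#.
A# is not a diatonic chord root with this quality in F# major, but it lies a perfect fifth above D# (vi), so the chord functions as an applied dominant of vi.
With C## in the bass the chord is in first inversion, so the figured bass is 65.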